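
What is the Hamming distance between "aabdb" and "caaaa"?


Comparing "aabdb" and "caaaa" position by position:
  Position 0: 'a' vs 'c' => differ
  Position 1: 'a' vs 'a' => same
  Position 2: 'b' vs 'a' => differ
  Position 3: 'd' vs 'a' => differ
  Position 4: 'b' vs 'a' => differ
Total differences (Hamming distance): 4

4


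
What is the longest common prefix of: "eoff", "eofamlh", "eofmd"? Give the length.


Words: eoff, eofamlh, eofmd
  Position 0: all 'e' => match
  Position 1: all 'o' => match
  Position 2: all 'f' => match
  Position 3: ('f', 'a', 'm') => mismatch, stop
LCP = "eof" (length 3)

3


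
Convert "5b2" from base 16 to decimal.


Input: "5b2" in base 16
Positional expansion:
  Digit '5' (value 5) x 16^2 = 1280
  Digit 'b' (value 11) x 16^1 = 176
  Digit '2' (value 2) x 16^0 = 2
Sum = 1458

1458


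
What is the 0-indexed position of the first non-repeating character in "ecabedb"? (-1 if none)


Input: ecabedb
Character frequencies:
  'a': 1
  'b': 2
  'c': 1
  'd': 1
  'e': 2
Scanning left to right for freq == 1:
  Position 0 ('e'): freq=2, skip
  Position 1 ('c'): unique! => answer = 1

1


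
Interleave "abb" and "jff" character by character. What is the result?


Interleaving "abb" and "jff":
  Position 0: 'a' from first, 'j' from second => "aj"
  Position 1: 'b' from first, 'f' from second => "bf"
  Position 2: 'b' from first, 'f' from second => "bf"
Result: ajbfbf

ajbfbf


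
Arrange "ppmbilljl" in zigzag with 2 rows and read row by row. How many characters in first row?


Zigzag "ppmbilljl" into 2 rows:
Placing characters:
  'p' => row 0
  'p' => row 1
  'm' => row 0
  'b' => row 1
  'i' => row 0
  'l' => row 1
  'l' => row 0
  'j' => row 1
  'l' => row 0
Rows:
  Row 0: "pmill"
  Row 1: "pblj"
First row length: 5

5


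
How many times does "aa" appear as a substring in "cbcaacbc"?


Searching for "aa" in "cbcaacbc"
Scanning each position:
  Position 0: "cb" => no
  Position 1: "bc" => no
  Position 2: "ca" => no
  Position 3: "aa" => MATCH
  Position 4: "ac" => no
  Position 5: "cb" => no
  Position 6: "bc" => no
Total occurrences: 1

1


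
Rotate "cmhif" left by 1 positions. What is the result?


Input: "cmhif", rotate left by 1
First 1 characters: "c"
Remaining characters: "mhif"
Concatenate remaining + first: "mhif" + "c" = "mhifc"

mhifc


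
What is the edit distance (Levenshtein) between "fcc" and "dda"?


Computing edit distance: "fcc" -> "dda"
DP table:
           d    d    a
      0    1    2    3
  f   1    1    2    3
  c   2    2    2    3
  c   3    3    3    3
Edit distance = dp[3][3] = 3

3


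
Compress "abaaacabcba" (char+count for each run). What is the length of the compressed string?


Input: abaaacabcba
Runs:
  'a' x 1 => "a1"
  'b' x 1 => "b1"
  'a' x 3 => "a3"
  'c' x 1 => "c1"
  'a' x 1 => "a1"
  'b' x 1 => "b1"
  'c' x 1 => "c1"
  'b' x 1 => "b1"
  'a' x 1 => "a1"
Compressed: "a1b1a3c1a1b1c1b1a1"
Compressed length: 18

18


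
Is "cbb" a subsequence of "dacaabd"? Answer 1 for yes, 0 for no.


Check if "cbb" is a subsequence of "dacaabd"
Greedy scan:
  Position 0 ('d'): no match needed
  Position 1 ('a'): no match needed
  Position 2 ('c'): matches sub[0] = 'c'
  Position 3 ('a'): no match needed
  Position 4 ('a'): no match needed
  Position 5 ('b'): matches sub[1] = 'b'
  Position 6 ('d'): no match needed
Only matched 2/3 characters => not a subsequence

0


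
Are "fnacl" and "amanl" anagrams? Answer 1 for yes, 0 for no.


Strings: "fnacl", "amanl"
Sorted first:  acfln
Sorted second: aalmn
Differ at position 1: 'c' vs 'a' => not anagrams

0


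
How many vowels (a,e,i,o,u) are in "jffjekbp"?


Input: jffjekbp
Checking each character:
  'j' at position 0: consonant
  'f' at position 1: consonant
  'f' at position 2: consonant
  'j' at position 3: consonant
  'e' at position 4: vowel (running total: 1)
  'k' at position 5: consonant
  'b' at position 6: consonant
  'p' at position 7: consonant
Total vowels: 1

1


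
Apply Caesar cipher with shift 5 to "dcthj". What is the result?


Caesar cipher: shift "dcthj" by 5
  'd' (pos 3) + 5 = pos 8 = 'i'
  'c' (pos 2) + 5 = pos 7 = 'h'
  't' (pos 19) + 5 = pos 24 = 'y'
  'h' (pos 7) + 5 = pos 12 = 'm'
  'j' (pos 9) + 5 = pos 14 = 'o'
Result: ihymo

ihymo


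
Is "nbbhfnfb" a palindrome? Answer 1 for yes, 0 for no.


Input: nbbhfnfb
Reversed: bfnfhbbn
  Compare pos 0 ('n') with pos 7 ('b'): MISMATCH
  Compare pos 1 ('b') with pos 6 ('f'): MISMATCH
  Compare pos 2 ('b') with pos 5 ('n'): MISMATCH
  Compare pos 3 ('h') with pos 4 ('f'): MISMATCH
Result: not a palindrome

0


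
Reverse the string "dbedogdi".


Input: dbedogdi
Reading characters right to left:
  Position 7: 'i'
  Position 6: 'd'
  Position 5: 'g'
  Position 4: 'o'
  Position 3: 'd'
  Position 2: 'e'
  Position 1: 'b'
  Position 0: 'd'
Reversed: idgodebd

idgodebd


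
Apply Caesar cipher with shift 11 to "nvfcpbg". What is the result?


Caesar cipher: shift "nvfcpbg" by 11
  'n' (pos 13) + 11 = pos 24 = 'y'
  'v' (pos 21) + 11 = pos 6 = 'g'
  'f' (pos 5) + 11 = pos 16 = 'q'
  'c' (pos 2) + 11 = pos 13 = 'n'
  'p' (pos 15) + 11 = pos 0 = 'a'
  'b' (pos 1) + 11 = pos 12 = 'm'
  'g' (pos 6) + 11 = pos 17 = 'r'
Result: ygqnamr

ygqnamr


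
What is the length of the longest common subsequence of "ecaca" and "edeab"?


LCS of "ecaca" and "edeab"
DP table:
           e    d    e    a    b
      0    0    0    0    0    0
  e   0    1    1    1    1    1
  c   0    1    1    1    1    1
  a   0    1    1    1    2    2
  c   0    1    1    1    2    2
  a   0    1    1    1    2    2
LCS length = dp[5][5] = 2

2


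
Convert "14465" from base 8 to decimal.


Input: "14465" in base 8
Positional expansion:
  Digit '1' (value 1) x 8^4 = 4096
  Digit '4' (value 4) x 8^3 = 2048
  Digit '4' (value 4) x 8^2 = 256
  Digit '6' (value 6) x 8^1 = 48
  Digit '5' (value 5) x 8^0 = 5
Sum = 6453

6453


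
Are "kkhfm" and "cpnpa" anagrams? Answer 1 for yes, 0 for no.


Strings: "kkhfm", "cpnpa"
Sorted first:  fhkkm
Sorted second: acnpp
Differ at position 0: 'f' vs 'a' => not anagrams

0


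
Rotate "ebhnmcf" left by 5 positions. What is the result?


Input: "ebhnmcf", rotate left by 5
First 5 characters: "ebhnm"
Remaining characters: "cf"
Concatenate remaining + first: "cf" + "ebhnm" = "cfebhnm"

cfebhnm


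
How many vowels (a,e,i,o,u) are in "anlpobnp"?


Input: anlpobnp
Checking each character:
  'a' at position 0: vowel (running total: 1)
  'n' at position 1: consonant
  'l' at position 2: consonant
  'p' at position 3: consonant
  'o' at position 4: vowel (running total: 2)
  'b' at position 5: consonant
  'n' at position 6: consonant
  'p' at position 7: consonant
Total vowels: 2

2


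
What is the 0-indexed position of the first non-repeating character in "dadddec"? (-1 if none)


Input: dadddec
Character frequencies:
  'a': 1
  'c': 1
  'd': 4
  'e': 1
Scanning left to right for freq == 1:
  Position 0 ('d'): freq=4, skip
  Position 1 ('a'): unique! => answer = 1

1


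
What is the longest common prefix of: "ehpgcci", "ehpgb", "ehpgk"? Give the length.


Words: ehpgcci, ehpgb, ehpgk
  Position 0: all 'e' => match
  Position 1: all 'h' => match
  Position 2: all 'p' => match
  Position 3: all 'g' => match
  Position 4: ('c', 'b', 'k') => mismatch, stop
LCP = "ehpg" (length 4)

4


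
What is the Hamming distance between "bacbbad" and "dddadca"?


Comparing "bacbbad" and "dddadca" position by position:
  Position 0: 'b' vs 'd' => differ
  Position 1: 'a' vs 'd' => differ
  Position 2: 'c' vs 'd' => differ
  Position 3: 'b' vs 'a' => differ
  Position 4: 'b' vs 'd' => differ
  Position 5: 'a' vs 'c' => differ
  Position 6: 'd' vs 'a' => differ
Total differences (Hamming distance): 7

7


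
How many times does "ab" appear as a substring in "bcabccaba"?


Searching for "ab" in "bcabccaba"
Scanning each position:
  Position 0: "bc" => no
  Position 1: "ca" => no
  Position 2: "ab" => MATCH
  Position 3: "bc" => no
  Position 4: "cc" => no
  Position 5: "ca" => no
  Position 6: "ab" => MATCH
  Position 7: "ba" => no
Total occurrences: 2

2


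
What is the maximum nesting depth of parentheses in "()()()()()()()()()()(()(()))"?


Input: "()()()()()()()()()()(()(()))"
Tracking depth:
  Position 0 '(': depth becomes 1
  Position 1 ')': depth becomes 0
  Position 2 '(': depth becomes 1
  Position 3 ')': depth becomes 0
  Position 4 '(': depth becomes 1
  Position 5 ')': depth becomes 0
  Position 6 '(': depth becomes 1
  Position 7 ')': depth becomes 0
  Position 8 '(': depth becomes 1
  Position 9 ')': depth becomes 0
  Position 10 '(': depth becomes 1
  Position 11 ')': depth becomes 0
  Position 12 '(': depth becomes 1
  Position 13 ')': depth becomes 0
  Position 14 '(': depth becomes 1
  Position 15 ')': depth becomes 0
  Position 16 '(': depth becomes 1
  Position 17 ')': depth becomes 0
  Position 18 '(': depth becomes 1
  Position 19 ')': depth becomes 0
  Position 20 '(': depth becomes 1
  Position 21 '(': depth becomes 2
  Position 22 ')': depth becomes 1
  Position 23 '(': depth becomes 2
  Position 24 '(': depth becomes 3
  Position 25 ')': depth becomes 2
  Position 26 ')': depth becomes 1
  Position 27 ')': depth becomes 0
Maximum depth reached: 3

3


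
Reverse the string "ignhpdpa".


Input: ignhpdpa
Reading characters right to left:
  Position 7: 'a'
  Position 6: 'p'
  Position 5: 'd'
  Position 4: 'p'
  Position 3: 'h'
  Position 2: 'n'
  Position 1: 'g'
  Position 0: 'i'
Reversed: apdphngi

apdphngi


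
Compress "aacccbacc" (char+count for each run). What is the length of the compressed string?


Input: aacccbacc
Runs:
  'a' x 2 => "a2"
  'c' x 3 => "c3"
  'b' x 1 => "b1"
  'a' x 1 => "a1"
  'c' x 2 => "c2"
Compressed: "a2c3b1a1c2"
Compressed length: 10

10


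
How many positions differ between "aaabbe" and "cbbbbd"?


Comparing "aaabbe" and "cbbbbd" position by position:
  Position 0: 'a' vs 'c' => DIFFER
  Position 1: 'a' vs 'b' => DIFFER
  Position 2: 'a' vs 'b' => DIFFER
  Position 3: 'b' vs 'b' => same
  Position 4: 'b' vs 'b' => same
  Position 5: 'e' vs 'd' => DIFFER
Positions that differ: 4

4


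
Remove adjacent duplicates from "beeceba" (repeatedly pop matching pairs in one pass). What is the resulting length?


Input: beeceba
Stack-based adjacent duplicate removal:
  Read 'b': push. Stack: b
  Read 'e': push. Stack: be
  Read 'e': matches stack top 'e' => pop. Stack: b
  Read 'c': push. Stack: bc
  Read 'e': push. Stack: bce
  Read 'b': push. Stack: bceb
  Read 'a': push. Stack: bceba
Final stack: "bceba" (length 5)

5


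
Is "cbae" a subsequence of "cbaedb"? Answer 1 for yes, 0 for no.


Check if "cbae" is a subsequence of "cbaedb"
Greedy scan:
  Position 0 ('c'): matches sub[0] = 'c'
  Position 1 ('b'): matches sub[1] = 'b'
  Position 2 ('a'): matches sub[2] = 'a'
  Position 3 ('e'): matches sub[3] = 'e'
  Position 4 ('d'): no match needed
  Position 5 ('b'): no match needed
All 4 characters matched => is a subsequence

1


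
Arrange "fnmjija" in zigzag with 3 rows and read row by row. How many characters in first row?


Zigzag "fnmjija" into 3 rows:
Placing characters:
  'f' => row 0
  'n' => row 1
  'm' => row 2
  'j' => row 1
  'i' => row 0
  'j' => row 1
  'a' => row 2
Rows:
  Row 0: "fi"
  Row 1: "njj"
  Row 2: "ma"
First row length: 2

2


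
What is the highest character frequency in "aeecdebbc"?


Input: aeecdebbc
Character counts:
  'a': 1
  'b': 2
  'c': 2
  'd': 1
  'e': 3
Maximum frequency: 3

3


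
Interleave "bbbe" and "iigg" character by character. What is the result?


Interleaving "bbbe" and "iigg":
  Position 0: 'b' from first, 'i' from second => "bi"
  Position 1: 'b' from first, 'i' from second => "bi"
  Position 2: 'b' from first, 'g' from second => "bg"
  Position 3: 'e' from first, 'g' from second => "eg"
Result: bibibgeg

bibibgeg


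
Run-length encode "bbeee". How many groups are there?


Input: bbeee
Scanning for consecutive runs:
  Group 1: 'b' x 2 (positions 0-1)
  Group 2: 'e' x 3 (positions 2-4)
Total groups: 2

2


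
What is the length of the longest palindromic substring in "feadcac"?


Input: "feadcac"
Checking substrings for palindromes:
  [4:7] "cac" (len 3) => palindrome
Longest palindromic substring: "cac" with length 3

3


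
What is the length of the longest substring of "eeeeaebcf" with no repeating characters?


Input: "eeeeaebcf"
Sliding window (track last position of each char):
  Position 0 ('e'): window [0,0] length 1 -- new best
  Position 1 ('e'): repeat (last at 0), move window start to 1
  Position 1 ('e'): window [1,1] length 1
  Position 2 ('e'): repeat (last at 1), move window start to 2
  Position 2 ('e'): window [2,2] length 1
  Position 3 ('e'): repeat (last at 2), move window start to 3
  Position 3 ('e'): window [3,3] length 1
  Position 4 ('a'): window [3,4] length 2 -- new best
  Position 5 ('e'): repeat (last at 3), move window start to 4
  Position 5 ('e'): window [4,5] length 2
  Position 6 ('b'): window [4,6] length 3 -- new best
  Position 7 ('c'): window [4,7] length 4 -- new best
  Position 8 ('f'): window [4,8] length 5 -- new best
Longest substring with no repeats: "aebcf" with length 5

5


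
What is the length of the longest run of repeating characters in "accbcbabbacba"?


Input: "accbcbabbacba"
Scanning for longest run:
  Position 1 ('c'): new char, reset run to 1
  Position 2 ('c'): continues run of 'c', length=2
  Position 3 ('b'): new char, reset run to 1
  Position 4 ('c'): new char, reset run to 1
  Position 5 ('b'): new char, reset run to 1
  Position 6 ('a'): new char, reset run to 1
  Position 7 ('b'): new char, reset run to 1
  Position 8 ('b'): continues run of 'b', length=2
  Position 9 ('a'): new char, reset run to 1
  Position 10 ('c'): new char, reset run to 1
  Position 11 ('b'): new char, reset run to 1
  Position 12 ('a'): new char, reset run to 1
Longest run: 'c' with length 2

2


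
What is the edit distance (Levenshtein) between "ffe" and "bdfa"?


Computing edit distance: "ffe" -> "bdfa"
DP table:
           b    d    f    a
      0    1    2    3    4
  f   1    1    2    2    3
  f   2    2    2    2    3
  e   3    3    3    3    3
Edit distance = dp[3][4] = 3

3


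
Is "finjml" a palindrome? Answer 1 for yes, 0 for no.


Input: finjml
Reversed: lmjnif
  Compare pos 0 ('f') with pos 5 ('l'): MISMATCH
  Compare pos 1 ('i') with pos 4 ('m'): MISMATCH
  Compare pos 2 ('n') with pos 3 ('j'): MISMATCH
Result: not a palindrome

0


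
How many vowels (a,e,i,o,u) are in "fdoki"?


Input: fdoki
Checking each character:
  'f' at position 0: consonant
  'd' at position 1: consonant
  'o' at position 2: vowel (running total: 1)
  'k' at position 3: consonant
  'i' at position 4: vowel (running total: 2)
Total vowels: 2

2


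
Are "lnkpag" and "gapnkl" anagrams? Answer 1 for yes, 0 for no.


Strings: "lnkpag", "gapnkl"
Sorted first:  agklnp
Sorted second: agklnp
Sorted forms match => anagrams

1


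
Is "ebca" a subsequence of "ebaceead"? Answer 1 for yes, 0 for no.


Check if "ebca" is a subsequence of "ebaceead"
Greedy scan:
  Position 0 ('e'): matches sub[0] = 'e'
  Position 1 ('b'): matches sub[1] = 'b'
  Position 2 ('a'): no match needed
  Position 3 ('c'): matches sub[2] = 'c'
  Position 4 ('e'): no match needed
  Position 5 ('e'): no match needed
  Position 6 ('a'): matches sub[3] = 'a'
  Position 7 ('d'): no match needed
All 4 characters matched => is a subsequence

1


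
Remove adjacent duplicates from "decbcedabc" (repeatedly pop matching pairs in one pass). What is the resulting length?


Input: decbcedabc
Stack-based adjacent duplicate removal:
  Read 'd': push. Stack: d
  Read 'e': push. Stack: de
  Read 'c': push. Stack: dec
  Read 'b': push. Stack: decb
  Read 'c': push. Stack: decbc
  Read 'e': push. Stack: decbce
  Read 'd': push. Stack: decbced
  Read 'a': push. Stack: decbceda
  Read 'b': push. Stack: decbcedab
  Read 'c': push. Stack: decbcedabc
Final stack: "decbcedabc" (length 10)

10


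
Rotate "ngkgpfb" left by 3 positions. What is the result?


Input: "ngkgpfb", rotate left by 3
First 3 characters: "ngk"
Remaining characters: "gpfb"
Concatenate remaining + first: "gpfb" + "ngk" = "gpfbngk"

gpfbngk


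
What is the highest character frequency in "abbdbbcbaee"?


Input: abbdbbcbaee
Character counts:
  'a': 2
  'b': 5
  'c': 1
  'd': 1
  'e': 2
Maximum frequency: 5

5


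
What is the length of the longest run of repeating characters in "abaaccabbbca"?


Input: "abaaccabbbca"
Scanning for longest run:
  Position 1 ('b'): new char, reset run to 1
  Position 2 ('a'): new char, reset run to 1
  Position 3 ('a'): continues run of 'a', length=2
  Position 4 ('c'): new char, reset run to 1
  Position 5 ('c'): continues run of 'c', length=2
  Position 6 ('a'): new char, reset run to 1
  Position 7 ('b'): new char, reset run to 1
  Position 8 ('b'): continues run of 'b', length=2
  Position 9 ('b'): continues run of 'b', length=3
  Position 10 ('c'): new char, reset run to 1
  Position 11 ('a'): new char, reset run to 1
Longest run: 'b' with length 3

3


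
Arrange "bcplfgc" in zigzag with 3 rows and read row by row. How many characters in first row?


Zigzag "bcplfgc" into 3 rows:
Placing characters:
  'b' => row 0
  'c' => row 1
  'p' => row 2
  'l' => row 1
  'f' => row 0
  'g' => row 1
  'c' => row 2
Rows:
  Row 0: "bf"
  Row 1: "clg"
  Row 2: "pc"
First row length: 2

2


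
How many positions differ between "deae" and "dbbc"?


Comparing "deae" and "dbbc" position by position:
  Position 0: 'd' vs 'd' => same
  Position 1: 'e' vs 'b' => DIFFER
  Position 2: 'a' vs 'b' => DIFFER
  Position 3: 'e' vs 'c' => DIFFER
Positions that differ: 3

3


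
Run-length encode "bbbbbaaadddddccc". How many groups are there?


Input: bbbbbaaadddddccc
Scanning for consecutive runs:
  Group 1: 'b' x 5 (positions 0-4)
  Group 2: 'a' x 3 (positions 5-7)
  Group 3: 'd' x 5 (positions 8-12)
  Group 4: 'c' x 3 (positions 13-15)
Total groups: 4

4


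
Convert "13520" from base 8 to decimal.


Input: "13520" in base 8
Positional expansion:
  Digit '1' (value 1) x 8^4 = 4096
  Digit '3' (value 3) x 8^3 = 1536
  Digit '5' (value 5) x 8^2 = 320
  Digit '2' (value 2) x 8^1 = 16
  Digit '0' (value 0) x 8^0 = 0
Sum = 5968

5968


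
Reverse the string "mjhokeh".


Input: mjhokeh
Reading characters right to left:
  Position 6: 'h'
  Position 5: 'e'
  Position 4: 'k'
  Position 3: 'o'
  Position 2: 'h'
  Position 1: 'j'
  Position 0: 'm'
Reversed: hekohjm

hekohjm


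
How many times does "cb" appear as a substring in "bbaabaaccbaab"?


Searching for "cb" in "bbaabaaccbaab"
Scanning each position:
  Position 0: "bb" => no
  Position 1: "ba" => no
  Position 2: "aa" => no
  Position 3: "ab" => no
  Position 4: "ba" => no
  Position 5: "aa" => no
  Position 6: "ac" => no
  Position 7: "cc" => no
  Position 8: "cb" => MATCH
  Position 9: "ba" => no
  Position 10: "aa" => no
  Position 11: "ab" => no
Total occurrences: 1

1


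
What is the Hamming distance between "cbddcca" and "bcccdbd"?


Comparing "cbddcca" and "bcccdbd" position by position:
  Position 0: 'c' vs 'b' => differ
  Position 1: 'b' vs 'c' => differ
  Position 2: 'd' vs 'c' => differ
  Position 3: 'd' vs 'c' => differ
  Position 4: 'c' vs 'd' => differ
  Position 5: 'c' vs 'b' => differ
  Position 6: 'a' vs 'd' => differ
Total differences (Hamming distance): 7

7


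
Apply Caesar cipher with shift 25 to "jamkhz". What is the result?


Caesar cipher: shift "jamkhz" by 25
  'j' (pos 9) + 25 = pos 8 = 'i'
  'a' (pos 0) + 25 = pos 25 = 'z'
  'm' (pos 12) + 25 = pos 11 = 'l'
  'k' (pos 10) + 25 = pos 9 = 'j'
  'h' (pos 7) + 25 = pos 6 = 'g'
  'z' (pos 25) + 25 = pos 24 = 'y'
Result: izljgy

izljgy


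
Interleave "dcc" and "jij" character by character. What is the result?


Interleaving "dcc" and "jij":
  Position 0: 'd' from first, 'j' from second => "dj"
  Position 1: 'c' from first, 'i' from second => "ci"
  Position 2: 'c' from first, 'j' from second => "cj"
Result: djcicj

djcicj


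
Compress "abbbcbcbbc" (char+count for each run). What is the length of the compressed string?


Input: abbbcbcbbc
Runs:
  'a' x 1 => "a1"
  'b' x 3 => "b3"
  'c' x 1 => "c1"
  'b' x 1 => "b1"
  'c' x 1 => "c1"
  'b' x 2 => "b2"
  'c' x 1 => "c1"
Compressed: "a1b3c1b1c1b2c1"
Compressed length: 14

14


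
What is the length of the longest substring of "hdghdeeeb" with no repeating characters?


Input: "hdghdeeeb"
Sliding window (track last position of each char):
  Position 0 ('h'): window [0,0] length 1 -- new best
  Position 1 ('d'): window [0,1] length 2 -- new best
  Position 2 ('g'): window [0,2] length 3 -- new best
  Position 3 ('h'): repeat (last at 0), move window start to 1
  Position 3 ('h'): window [1,3] length 3
  Position 4 ('d'): repeat (last at 1), move window start to 2
  Position 4 ('d'): window [2,4] length 3
  Position 5 ('e'): window [2,5] length 4 -- new best
  Position 6 ('e'): repeat (last at 5), move window start to 6
  Position 6 ('e'): window [6,6] length 1
  Position 7 ('e'): repeat (last at 6), move window start to 7
  Position 7 ('e'): window [7,7] length 1
  Position 8 ('b'): window [7,8] length 2
Longest substring with no repeats: "ghde" with length 4

4


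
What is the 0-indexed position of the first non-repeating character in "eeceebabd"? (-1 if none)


Input: eeceebabd
Character frequencies:
  'a': 1
  'b': 2
  'c': 1
  'd': 1
  'e': 4
Scanning left to right for freq == 1:
  Position 0 ('e'): freq=4, skip
  Position 1 ('e'): freq=4, skip
  Position 2 ('c'): unique! => answer = 2

2


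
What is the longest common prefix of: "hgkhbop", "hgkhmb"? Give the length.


Words: hgkhbop, hgkhmb
  Position 0: all 'h' => match
  Position 1: all 'g' => match
  Position 2: all 'k' => match
  Position 3: all 'h' => match
  Position 4: ('b', 'm') => mismatch, stop
LCP = "hgkh" (length 4)

4


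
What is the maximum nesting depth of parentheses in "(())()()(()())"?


Input: "(())()()(()())"
Tracking depth:
  Position 0 '(': depth becomes 1
  Position 1 '(': depth becomes 2
  Position 2 ')': depth becomes 1
  Position 3 ')': depth becomes 0
  Position 4 '(': depth becomes 1
  Position 5 ')': depth becomes 0
  Position 6 '(': depth becomes 1
  Position 7 ')': depth becomes 0
  Position 8 '(': depth becomes 1
  Position 9 '(': depth becomes 2
  Position 10 ')': depth becomes 1
  Position 11 '(': depth becomes 2
  Position 12 ')': depth becomes 1
  Position 13 ')': depth becomes 0
Maximum depth reached: 2

2


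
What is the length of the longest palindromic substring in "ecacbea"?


Input: "ecacbea"
Checking substrings for palindromes:
  [1:4] "cac" (len 3) => palindrome
Longest palindromic substring: "cac" with length 3

3


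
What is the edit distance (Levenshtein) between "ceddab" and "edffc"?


Computing edit distance: "ceddab" -> "edffc"
DP table:
           e    d    f    f    c
      0    1    2    3    4    5
  c   1    1    2    3    4    4
  e   2    1    2    3    4    5
  d   3    2    1    2    3    4
  d   4    3    2    2    3    4
  a   5    4    3    3    3    4
  b   6    5    4    4    4    4
Edit distance = dp[6][5] = 4

4


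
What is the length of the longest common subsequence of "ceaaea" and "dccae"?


LCS of "ceaaea" and "dccae"
DP table:
           d    c    c    a    e
      0    0    0    0    0    0
  c   0    0    1    1    1    1
  e   0    0    1    1    1    2
  a   0    0    1    1    2    2
  a   0    0    1    1    2    2
  e   0    0    1    1    2    3
  a   0    0    1    1    2    3
LCS length = dp[6][5] = 3

3


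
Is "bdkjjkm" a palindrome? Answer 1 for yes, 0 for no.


Input: bdkjjkm
Reversed: mkjjkdb
  Compare pos 0 ('b') with pos 6 ('m'): MISMATCH
  Compare pos 1 ('d') with pos 5 ('k'): MISMATCH
  Compare pos 2 ('k') with pos 4 ('j'): MISMATCH
Result: not a palindrome

0


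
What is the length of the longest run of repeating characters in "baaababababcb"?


Input: "baaababababcb"
Scanning for longest run:
  Position 1 ('a'): new char, reset run to 1
  Position 2 ('a'): continues run of 'a', length=2
  Position 3 ('a'): continues run of 'a', length=3
  Position 4 ('b'): new char, reset run to 1
  Position 5 ('a'): new char, reset run to 1
  Position 6 ('b'): new char, reset run to 1
  Position 7 ('a'): new char, reset run to 1
  Position 8 ('b'): new char, reset run to 1
  Position 9 ('a'): new char, reset run to 1
  Position 10 ('b'): new char, reset run to 1
  Position 11 ('c'): new char, reset run to 1
  Position 12 ('b'): new char, reset run to 1
Longest run: 'a' with length 3

3


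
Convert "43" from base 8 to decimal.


Input: "43" in base 8
Positional expansion:
  Digit '4' (value 4) x 8^1 = 32
  Digit '3' (value 3) x 8^0 = 3
Sum = 35

35


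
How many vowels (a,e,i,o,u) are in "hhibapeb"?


Input: hhibapeb
Checking each character:
  'h' at position 0: consonant
  'h' at position 1: consonant
  'i' at position 2: vowel (running total: 1)
  'b' at position 3: consonant
  'a' at position 4: vowel (running total: 2)
  'p' at position 5: consonant
  'e' at position 6: vowel (running total: 3)
  'b' at position 7: consonant
Total vowels: 3

3


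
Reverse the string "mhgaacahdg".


Input: mhgaacahdg
Reading characters right to left:
  Position 9: 'g'
  Position 8: 'd'
  Position 7: 'h'
  Position 6: 'a'
  Position 5: 'c'
  Position 4: 'a'
  Position 3: 'a'
  Position 2: 'g'
  Position 1: 'h'
  Position 0: 'm'
Reversed: gdhacaaghm

gdhacaaghm


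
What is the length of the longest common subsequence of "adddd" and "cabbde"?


LCS of "adddd" and "cabbde"
DP table:
           c    a    b    b    d    e
      0    0    0    0    0    0    0
  a   0    0    1    1    1    1    1
  d   0    0    1    1    1    2    2
  d   0    0    1    1    1    2    2
  d   0    0    1    1    1    2    2
  d   0    0    1    1    1    2    2
LCS length = dp[5][6] = 2

2


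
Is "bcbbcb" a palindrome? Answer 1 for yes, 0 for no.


Input: bcbbcb
Reversed: bcbbcb
  Compare pos 0 ('b') with pos 5 ('b'): match
  Compare pos 1 ('c') with pos 4 ('c'): match
  Compare pos 2 ('b') with pos 3 ('b'): match
Result: palindrome

1


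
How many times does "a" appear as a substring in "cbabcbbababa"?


Searching for "a" in "cbabcbbababa"
Scanning each position:
  Position 0: "c" => no
  Position 1: "b" => no
  Position 2: "a" => MATCH
  Position 3: "b" => no
  Position 4: "c" => no
  Position 5: "b" => no
  Position 6: "b" => no
  Position 7: "a" => MATCH
  Position 8: "b" => no
  Position 9: "a" => MATCH
  Position 10: "b" => no
  Position 11: "a" => MATCH
Total occurrences: 4

4


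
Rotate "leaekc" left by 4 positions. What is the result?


Input: "leaekc", rotate left by 4
First 4 characters: "leae"
Remaining characters: "kc"
Concatenate remaining + first: "kc" + "leae" = "kcleae"

kcleae


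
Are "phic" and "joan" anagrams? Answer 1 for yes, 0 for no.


Strings: "phic", "joan"
Sorted first:  chip
Sorted second: ajno
Differ at position 0: 'c' vs 'a' => not anagrams

0


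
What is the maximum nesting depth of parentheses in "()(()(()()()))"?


Input: "()(()(()()()))"
Tracking depth:
  Position 0 '(': depth becomes 1
  Position 1 ')': depth becomes 0
  Position 2 '(': depth becomes 1
  Position 3 '(': depth becomes 2
  Position 4 ')': depth becomes 1
  Position 5 '(': depth becomes 2
  Position 6 '(': depth becomes 3
  Position 7 ')': depth becomes 2
  Position 8 '(': depth becomes 3
  Position 9 ')': depth becomes 2
  Position 10 '(': depth becomes 3
  Position 11 ')': depth becomes 2
  Position 12 ')': depth becomes 1
  Position 13 ')': depth becomes 0
Maximum depth reached: 3

3


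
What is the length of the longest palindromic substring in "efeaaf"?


Input: "efeaaf"
Checking substrings for palindromes:
  [0:3] "efe" (len 3) => palindrome
  [3:5] "aa" (len 2) => palindrome
Longest palindromic substring: "efe" with length 3

3


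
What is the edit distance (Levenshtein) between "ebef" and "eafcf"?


Computing edit distance: "ebef" -> "eafcf"
DP table:
           e    a    f    c    f
      0    1    2    3    4    5
  e   1    0    1    2    3    4
  b   2    1    1    2    3    4
  e   3    2    2    2    3    4
  f   4    3    3    2    3    3
Edit distance = dp[4][5] = 3

3


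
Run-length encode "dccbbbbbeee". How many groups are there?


Input: dccbbbbbeee
Scanning for consecutive runs:
  Group 1: 'd' x 1 (positions 0-0)
  Group 2: 'c' x 2 (positions 1-2)
  Group 3: 'b' x 5 (positions 3-7)
  Group 4: 'e' x 3 (positions 8-10)
Total groups: 4

4


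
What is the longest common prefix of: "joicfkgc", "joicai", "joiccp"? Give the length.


Words: joicfkgc, joicai, joiccp
  Position 0: all 'j' => match
  Position 1: all 'o' => match
  Position 2: all 'i' => match
  Position 3: all 'c' => match
  Position 4: ('f', 'a', 'c') => mismatch, stop
LCP = "joic" (length 4)

4


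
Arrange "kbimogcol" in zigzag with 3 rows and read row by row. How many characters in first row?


Zigzag "kbimogcol" into 3 rows:
Placing characters:
  'k' => row 0
  'b' => row 1
  'i' => row 2
  'm' => row 1
  'o' => row 0
  'g' => row 1
  'c' => row 2
  'o' => row 1
  'l' => row 0
Rows:
  Row 0: "kol"
  Row 1: "bmgo"
  Row 2: "ic"
First row length: 3

3


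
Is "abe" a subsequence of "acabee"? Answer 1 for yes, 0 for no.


Check if "abe" is a subsequence of "acabee"
Greedy scan:
  Position 0 ('a'): matches sub[0] = 'a'
  Position 1 ('c'): no match needed
  Position 2 ('a'): no match needed
  Position 3 ('b'): matches sub[1] = 'b'
  Position 4 ('e'): matches sub[2] = 'e'
  Position 5 ('e'): no match needed
All 3 characters matched => is a subsequence

1


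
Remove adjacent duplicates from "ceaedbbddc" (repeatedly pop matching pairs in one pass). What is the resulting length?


Input: ceaedbbddc
Stack-based adjacent duplicate removal:
  Read 'c': push. Stack: c
  Read 'e': push. Stack: ce
  Read 'a': push. Stack: cea
  Read 'e': push. Stack: ceae
  Read 'd': push. Stack: ceaed
  Read 'b': push. Stack: ceaedb
  Read 'b': matches stack top 'b' => pop. Stack: ceaed
  Read 'd': matches stack top 'd' => pop. Stack: ceae
  Read 'd': push. Stack: ceaed
  Read 'c': push. Stack: ceaedc
Final stack: "ceaedc" (length 6)

6


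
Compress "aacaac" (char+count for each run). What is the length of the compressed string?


Input: aacaac
Runs:
  'a' x 2 => "a2"
  'c' x 1 => "c1"
  'a' x 2 => "a2"
  'c' x 1 => "c1"
Compressed: "a2c1a2c1"
Compressed length: 8

8


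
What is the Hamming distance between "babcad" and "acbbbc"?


Comparing "babcad" and "acbbbc" position by position:
  Position 0: 'b' vs 'a' => differ
  Position 1: 'a' vs 'c' => differ
  Position 2: 'b' vs 'b' => same
  Position 3: 'c' vs 'b' => differ
  Position 4: 'a' vs 'b' => differ
  Position 5: 'd' vs 'c' => differ
Total differences (Hamming distance): 5

5


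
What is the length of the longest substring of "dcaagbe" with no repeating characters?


Input: "dcaagbe"
Sliding window (track last position of each char):
  Position 0 ('d'): window [0,0] length 1 -- new best
  Position 1 ('c'): window [0,1] length 2 -- new best
  Position 2 ('a'): window [0,2] length 3 -- new best
  Position 3 ('a'): repeat (last at 2), move window start to 3
  Position 3 ('a'): window [3,3] length 1
  Position 4 ('g'): window [3,4] length 2
  Position 5 ('b'): window [3,5] length 3
  Position 6 ('e'): window [3,6] length 4 -- new best
Longest substring with no repeats: "agbe" with length 4

4


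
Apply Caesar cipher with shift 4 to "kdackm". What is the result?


Caesar cipher: shift "kdackm" by 4
  'k' (pos 10) + 4 = pos 14 = 'o'
  'd' (pos 3) + 4 = pos 7 = 'h'
  'a' (pos 0) + 4 = pos 4 = 'e'
  'c' (pos 2) + 4 = pos 6 = 'g'
  'k' (pos 10) + 4 = pos 14 = 'o'
  'm' (pos 12) + 4 = pos 16 = 'q'
Result: ohegoq

ohegoq


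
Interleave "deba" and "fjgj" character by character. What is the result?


Interleaving "deba" and "fjgj":
  Position 0: 'd' from first, 'f' from second => "df"
  Position 1: 'e' from first, 'j' from second => "ej"
  Position 2: 'b' from first, 'g' from second => "bg"
  Position 3: 'a' from first, 'j' from second => "aj"
Result: dfejbgaj

dfejbgaj


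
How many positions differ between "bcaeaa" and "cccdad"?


Comparing "bcaeaa" and "cccdad" position by position:
  Position 0: 'b' vs 'c' => DIFFER
  Position 1: 'c' vs 'c' => same
  Position 2: 'a' vs 'c' => DIFFER
  Position 3: 'e' vs 'd' => DIFFER
  Position 4: 'a' vs 'a' => same
  Position 5: 'a' vs 'd' => DIFFER
Positions that differ: 4

4


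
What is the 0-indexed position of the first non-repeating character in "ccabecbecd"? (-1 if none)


Input: ccabecbecd
Character frequencies:
  'a': 1
  'b': 2
  'c': 4
  'd': 1
  'e': 2
Scanning left to right for freq == 1:
  Position 0 ('c'): freq=4, skip
  Position 1 ('c'): freq=4, skip
  Position 2 ('a'): unique! => answer = 2

2


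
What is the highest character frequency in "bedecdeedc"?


Input: bedecdeedc
Character counts:
  'b': 1
  'c': 2
  'd': 3
  'e': 4
Maximum frequency: 4

4


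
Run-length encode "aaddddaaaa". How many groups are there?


Input: aaddddaaaa
Scanning for consecutive runs:
  Group 1: 'a' x 2 (positions 0-1)
  Group 2: 'd' x 4 (positions 2-5)
  Group 3: 'a' x 4 (positions 6-9)
Total groups: 3

3


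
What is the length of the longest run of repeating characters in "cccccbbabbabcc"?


Input: "cccccbbabbabcc"
Scanning for longest run:
  Position 1 ('c'): continues run of 'c', length=2
  Position 2 ('c'): continues run of 'c', length=3
  Position 3 ('c'): continues run of 'c', length=4
  Position 4 ('c'): continues run of 'c', length=5
  Position 5 ('b'): new char, reset run to 1
  Position 6 ('b'): continues run of 'b', length=2
  Position 7 ('a'): new char, reset run to 1
  Position 8 ('b'): new char, reset run to 1
  Position 9 ('b'): continues run of 'b', length=2
  Position 10 ('a'): new char, reset run to 1
  Position 11 ('b'): new char, reset run to 1
  Position 12 ('c'): new char, reset run to 1
  Position 13 ('c'): continues run of 'c', length=2
Longest run: 'c' with length 5

5


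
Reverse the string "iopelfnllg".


Input: iopelfnllg
Reading characters right to left:
  Position 9: 'g'
  Position 8: 'l'
  Position 7: 'l'
  Position 6: 'n'
  Position 5: 'f'
  Position 4: 'l'
  Position 3: 'e'
  Position 2: 'p'
  Position 1: 'o'
  Position 0: 'i'
Reversed: gllnflepoi

gllnflepoi


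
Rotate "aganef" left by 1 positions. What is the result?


Input: "aganef", rotate left by 1
First 1 characters: "a"
Remaining characters: "ganef"
Concatenate remaining + first: "ganef" + "a" = "ganefa"

ganefa


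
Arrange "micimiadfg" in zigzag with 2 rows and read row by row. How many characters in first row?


Zigzag "micimiadfg" into 2 rows:
Placing characters:
  'm' => row 0
  'i' => row 1
  'c' => row 0
  'i' => row 1
  'm' => row 0
  'i' => row 1
  'a' => row 0
  'd' => row 1
  'f' => row 0
  'g' => row 1
Rows:
  Row 0: "mcmaf"
  Row 1: "iiidg"
First row length: 5

5


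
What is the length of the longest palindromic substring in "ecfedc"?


Input: "ecfedc"
Checking substrings for palindromes:
  No multi-char palindromic substrings found
Longest palindromic substring: "e" with length 1

1


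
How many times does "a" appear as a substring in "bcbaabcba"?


Searching for "a" in "bcbaabcba"
Scanning each position:
  Position 0: "b" => no
  Position 1: "c" => no
  Position 2: "b" => no
  Position 3: "a" => MATCH
  Position 4: "a" => MATCH
  Position 5: "b" => no
  Position 6: "c" => no
  Position 7: "b" => no
  Position 8: "a" => MATCH
Total occurrences: 3

3


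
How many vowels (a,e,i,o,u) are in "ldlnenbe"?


Input: ldlnenbe
Checking each character:
  'l' at position 0: consonant
  'd' at position 1: consonant
  'l' at position 2: consonant
  'n' at position 3: consonant
  'e' at position 4: vowel (running total: 1)
  'n' at position 5: consonant
  'b' at position 6: consonant
  'e' at position 7: vowel (running total: 2)
Total vowels: 2

2


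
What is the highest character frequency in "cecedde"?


Input: cecedde
Character counts:
  'c': 2
  'd': 2
  'e': 3
Maximum frequency: 3

3


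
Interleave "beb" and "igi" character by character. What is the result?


Interleaving "beb" and "igi":
  Position 0: 'b' from first, 'i' from second => "bi"
  Position 1: 'e' from first, 'g' from second => "eg"
  Position 2: 'b' from first, 'i' from second => "bi"
Result: biegbi

biegbi


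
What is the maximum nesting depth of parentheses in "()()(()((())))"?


Input: "()()(()((())))"
Tracking depth:
  Position 0 '(': depth becomes 1
  Position 1 ')': depth becomes 0
  Position 2 '(': depth becomes 1
  Position 3 ')': depth becomes 0
  Position 4 '(': depth becomes 1
  Position 5 '(': depth becomes 2
  Position 6 ')': depth becomes 1
  Position 7 '(': depth becomes 2
  Position 8 '(': depth becomes 3
  Position 9 '(': depth becomes 4
  Position 10 ')': depth becomes 3
  Position 11 ')': depth becomes 2
  Position 12 ')': depth becomes 1
  Position 13 ')': depth becomes 0
Maximum depth reached: 4

4


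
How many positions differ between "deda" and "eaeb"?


Comparing "deda" and "eaeb" position by position:
  Position 0: 'd' vs 'e' => DIFFER
  Position 1: 'e' vs 'a' => DIFFER
  Position 2: 'd' vs 'e' => DIFFER
  Position 3: 'a' vs 'b' => DIFFER
Positions that differ: 4

4


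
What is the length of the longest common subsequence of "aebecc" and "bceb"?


LCS of "aebecc" and "bceb"
DP table:
           b    c    e    b
      0    0    0    0    0
  a   0    0    0    0    0
  e   0    0    0    1    1
  b   0    1    1    1    2
  e   0    1    1    2    2
  c   0    1    2    2    2
  c   0    1    2    2    2
LCS length = dp[6][4] = 2

2


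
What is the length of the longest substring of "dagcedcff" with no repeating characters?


Input: "dagcedcff"
Sliding window (track last position of each char):
  Position 0 ('d'): window [0,0] length 1 -- new best
  Position 1 ('a'): window [0,1] length 2 -- new best
  Position 2 ('g'): window [0,2] length 3 -- new best
  Position 3 ('c'): window [0,3] length 4 -- new best
  Position 4 ('e'): window [0,4] length 5 -- new best
  Position 5 ('d'): repeat (last at 0), move window start to 1
  Position 5 ('d'): window [1,5] length 5
  Position 6 ('c'): repeat (last at 3), move window start to 4
  Position 6 ('c'): window [4,6] length 3
  Position 7 ('f'): window [4,7] length 4
  Position 8 ('f'): repeat (last at 7), move window start to 8
  Position 8 ('f'): window [8,8] length 1
Longest substring with no repeats: "dagce" with length 5

5


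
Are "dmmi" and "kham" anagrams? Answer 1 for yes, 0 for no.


Strings: "dmmi", "kham"
Sorted first:  dimm
Sorted second: ahkm
Differ at position 0: 'd' vs 'a' => not anagrams

0


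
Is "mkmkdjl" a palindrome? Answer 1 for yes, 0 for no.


Input: mkmkdjl
Reversed: ljdkmkm
  Compare pos 0 ('m') with pos 6 ('l'): MISMATCH
  Compare pos 1 ('k') with pos 5 ('j'): MISMATCH
  Compare pos 2 ('m') with pos 4 ('d'): MISMATCH
Result: not a palindrome

0


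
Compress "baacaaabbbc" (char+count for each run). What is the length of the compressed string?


Input: baacaaabbbc
Runs:
  'b' x 1 => "b1"
  'a' x 2 => "a2"
  'c' x 1 => "c1"
  'a' x 3 => "a3"
  'b' x 3 => "b3"
  'c' x 1 => "c1"
Compressed: "b1a2c1a3b3c1"
Compressed length: 12

12


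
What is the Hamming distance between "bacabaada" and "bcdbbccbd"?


Comparing "bacabaada" and "bcdbbccbd" position by position:
  Position 0: 'b' vs 'b' => same
  Position 1: 'a' vs 'c' => differ
  Position 2: 'c' vs 'd' => differ
  Position 3: 'a' vs 'b' => differ
  Position 4: 'b' vs 'b' => same
  Position 5: 'a' vs 'c' => differ
  Position 6: 'a' vs 'c' => differ
  Position 7: 'd' vs 'b' => differ
  Position 8: 'a' vs 'd' => differ
Total differences (Hamming distance): 7

7


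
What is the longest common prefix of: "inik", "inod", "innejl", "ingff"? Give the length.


Words: inik, inod, innejl, ingff
  Position 0: all 'i' => match
  Position 1: all 'n' => match
  Position 2: ('i', 'o', 'n', 'g') => mismatch, stop
LCP = "in" (length 2)

2
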